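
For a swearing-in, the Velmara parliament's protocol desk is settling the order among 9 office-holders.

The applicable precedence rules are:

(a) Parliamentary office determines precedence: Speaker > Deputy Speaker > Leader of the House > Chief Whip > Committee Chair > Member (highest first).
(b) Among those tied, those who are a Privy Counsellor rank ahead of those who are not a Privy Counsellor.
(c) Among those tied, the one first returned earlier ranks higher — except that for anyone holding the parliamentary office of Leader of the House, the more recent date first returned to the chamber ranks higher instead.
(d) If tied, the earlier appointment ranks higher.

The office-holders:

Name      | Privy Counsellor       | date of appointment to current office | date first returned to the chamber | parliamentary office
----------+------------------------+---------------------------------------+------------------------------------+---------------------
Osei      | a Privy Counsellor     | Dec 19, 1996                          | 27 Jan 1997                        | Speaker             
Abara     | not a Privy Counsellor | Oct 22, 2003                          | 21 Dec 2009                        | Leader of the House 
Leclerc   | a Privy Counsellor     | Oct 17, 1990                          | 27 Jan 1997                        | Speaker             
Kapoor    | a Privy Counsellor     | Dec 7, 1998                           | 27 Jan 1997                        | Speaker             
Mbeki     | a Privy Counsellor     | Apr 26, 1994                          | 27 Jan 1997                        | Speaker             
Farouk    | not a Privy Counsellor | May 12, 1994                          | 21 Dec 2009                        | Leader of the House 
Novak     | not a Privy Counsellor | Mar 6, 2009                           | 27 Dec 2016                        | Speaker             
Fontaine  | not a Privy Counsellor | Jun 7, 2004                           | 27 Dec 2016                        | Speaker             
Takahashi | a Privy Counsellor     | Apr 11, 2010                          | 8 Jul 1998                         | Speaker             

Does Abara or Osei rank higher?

By parliamentary office: Leclerc, Mbeki, Osei, Kapoor, Takahashi, Fontaine and Novak (Speaker); then Farouk and Abara (Leader of the House).
Among Leclerc, Mbeki, Osei, Kapoor, Takahashi, Fontaine and Novak, a Privy Counsellor before not a Privy Counsellor: Leclerc, Mbeki, Osei, Kapoor and Takahashi (a Privy Counsellor) before Fontaine and Novak (not a Privy Counsellor).
Among Leclerc, Mbeki, Osei, Kapoor and Takahashi, by date first returned to the chamber (earlier first): Leclerc, Mbeki, Osei and Kapoor (27 Jan 1997) before Takahashi (8 Jul 1998).
Among Leclerc, Mbeki, Osei and Kapoor, by date of appointment to current office (earlier first): Leclerc (Oct 17, 1990) before Mbeki (Apr 26, 1994) before Osei (Dec 19, 1996) before Kapoor (Dec 7, 1998).
Fontaine and Novak both have date first returned to the chamber 27 Dec 2016, so the next rule applies.
Among Fontaine and Novak, by date of appointment to current office (earlier first): Fontaine (Jun 7, 2004) before Novak (Mar 6, 2009).
Farouk and Abara are each not a Privy Counsellor, so the next rule applies.
Farouk and Abara both have date first returned to the chamber 21 Dec 2009, so the next rule applies.
Among Farouk and Abara, by date of appointment to current office (earlier first): Farouk (May 12, 1994) before Abara (Oct 22, 2003).
So Osei takes precedence.

Osei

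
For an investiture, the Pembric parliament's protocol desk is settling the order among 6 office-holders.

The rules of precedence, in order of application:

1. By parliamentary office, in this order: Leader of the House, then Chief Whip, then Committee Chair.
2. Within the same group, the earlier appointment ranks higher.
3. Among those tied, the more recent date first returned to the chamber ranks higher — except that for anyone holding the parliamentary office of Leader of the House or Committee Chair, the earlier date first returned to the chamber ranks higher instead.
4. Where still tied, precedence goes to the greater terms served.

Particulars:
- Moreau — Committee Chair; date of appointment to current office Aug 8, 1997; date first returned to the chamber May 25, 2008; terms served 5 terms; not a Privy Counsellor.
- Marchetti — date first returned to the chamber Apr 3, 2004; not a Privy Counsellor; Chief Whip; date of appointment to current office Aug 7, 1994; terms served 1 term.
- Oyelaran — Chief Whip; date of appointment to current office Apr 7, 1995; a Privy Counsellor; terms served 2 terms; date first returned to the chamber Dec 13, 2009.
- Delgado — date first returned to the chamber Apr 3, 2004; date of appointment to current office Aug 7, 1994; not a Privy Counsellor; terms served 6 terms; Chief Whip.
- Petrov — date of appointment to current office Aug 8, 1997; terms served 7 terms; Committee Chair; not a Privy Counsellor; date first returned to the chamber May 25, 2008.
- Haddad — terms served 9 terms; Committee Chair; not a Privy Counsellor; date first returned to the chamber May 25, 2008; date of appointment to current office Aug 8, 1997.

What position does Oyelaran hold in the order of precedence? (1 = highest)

By parliamentary office: Delgado, Marchetti and Oyelaran (Chief Whip); then Haddad, Petrov and Moreau (Committee Chair).
Among Delgado, Marchetti and Oyelaran, by date of appointment to current office (earlier first): Delgado and Marchetti (Aug 7, 1994) before Oyelaran (Apr 7, 1995).
Delgado and Marchetti both have date first returned to the chamber Apr 3, 2004, so the next rule applies.
Among Delgado and Marchetti, by terms served (higher first): Delgado (6 terms) before Marchetti (1 term).
Haddad, Petrov and Moreau all have date of appointment to current office Aug 8, 1997, so the next rule applies.
Haddad, Petrov and Moreau all have date first returned to the chamber May 25, 2008, so the next rule applies.
Among Haddad, Petrov and Moreau, by terms served (higher first): Haddad (9 terms) before Petrov (7 terms) before Moreau (5 terms).
Order: Delgado, Marchetti, Oyelaran, Haddad, Petrov, Moreau. So position 3.

3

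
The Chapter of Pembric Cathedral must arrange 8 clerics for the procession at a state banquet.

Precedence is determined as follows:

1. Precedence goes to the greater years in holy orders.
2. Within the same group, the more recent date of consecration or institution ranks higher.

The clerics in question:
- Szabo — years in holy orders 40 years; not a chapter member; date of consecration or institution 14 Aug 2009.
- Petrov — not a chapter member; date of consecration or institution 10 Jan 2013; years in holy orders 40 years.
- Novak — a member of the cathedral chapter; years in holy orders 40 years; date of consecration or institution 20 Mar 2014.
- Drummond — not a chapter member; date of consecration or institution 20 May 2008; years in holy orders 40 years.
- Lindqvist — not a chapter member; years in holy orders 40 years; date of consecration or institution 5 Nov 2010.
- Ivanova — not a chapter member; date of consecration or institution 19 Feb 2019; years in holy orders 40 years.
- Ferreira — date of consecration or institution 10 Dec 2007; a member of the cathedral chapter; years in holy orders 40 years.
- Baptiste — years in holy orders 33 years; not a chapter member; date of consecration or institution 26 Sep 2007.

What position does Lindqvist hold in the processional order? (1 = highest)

4

By years in holy orders (higher first): Ivanova, Novak, Petrov, Lindqvist, Szabo, Drummond and Ferreira (each 40 years); then Baptiste (33 years).
Among Ivanova, Novak, Petrov, Lindqvist, Szabo, Drummond and Ferreira, by date of consecration or institution (later first): Ivanova (19 Feb 2019) before Novak (20 Mar 2014) before Petrov (10 Jan 2013) before Lindqvist (5 Nov 2010) before Szabo (14 Aug 2009) before Drummond (20 May 2008) before Ferreira (10 Dec 2007).
Order: Ivanova, Novak, Petrov, Lindqvist, Szabo, Drummond, Ferreira, Baptiste. So position 4.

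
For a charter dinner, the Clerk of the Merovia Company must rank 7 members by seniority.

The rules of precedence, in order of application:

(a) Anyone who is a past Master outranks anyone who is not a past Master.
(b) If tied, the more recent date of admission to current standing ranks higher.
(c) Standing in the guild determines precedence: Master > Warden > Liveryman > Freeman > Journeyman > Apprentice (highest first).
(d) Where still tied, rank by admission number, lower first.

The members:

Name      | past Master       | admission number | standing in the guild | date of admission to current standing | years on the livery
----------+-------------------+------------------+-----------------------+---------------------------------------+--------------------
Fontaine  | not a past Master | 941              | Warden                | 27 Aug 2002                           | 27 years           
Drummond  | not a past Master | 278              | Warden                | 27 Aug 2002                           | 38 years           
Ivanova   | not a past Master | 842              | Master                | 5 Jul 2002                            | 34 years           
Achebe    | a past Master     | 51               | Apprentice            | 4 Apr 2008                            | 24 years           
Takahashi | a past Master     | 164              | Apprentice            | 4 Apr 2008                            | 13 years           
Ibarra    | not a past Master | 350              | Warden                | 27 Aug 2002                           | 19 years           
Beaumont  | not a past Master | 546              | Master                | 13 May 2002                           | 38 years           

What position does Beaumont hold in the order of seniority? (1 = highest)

By the first rule: Achebe and Takahashi (both a past Master); then Drummond, Ibarra, Fontaine, Ivanova and Beaumont (each not a past Master).
Achebe and Takahashi both have date of admission to current standing 4 Apr 2008, so the next rule applies.
Achebe and Takahashi are each Apprentice, so the next rule applies.
Among Achebe and Takahashi, by admission number (lower first): Achebe (51) before Takahashi (164).
Among Drummond, Ibarra, Fontaine, Ivanova and Beaumont, by date of admission to current standing (later first): Drummond, Ibarra and Fontaine (27 Aug 2002) before Ivanova (5 Jul 2002) before Beaumont (13 May 2002).
Drummond, Ibarra and Fontaine are each Warden, so the next rule applies.
Among Drummond, Ibarra and Fontaine, by admission number (lower first): Drummond (278) before Ibarra (350) before Fontaine (941).
Order: Achebe, Takahashi, Drummond, Ibarra, Fontaine, Ivanova, Beaumont. So position 7.

7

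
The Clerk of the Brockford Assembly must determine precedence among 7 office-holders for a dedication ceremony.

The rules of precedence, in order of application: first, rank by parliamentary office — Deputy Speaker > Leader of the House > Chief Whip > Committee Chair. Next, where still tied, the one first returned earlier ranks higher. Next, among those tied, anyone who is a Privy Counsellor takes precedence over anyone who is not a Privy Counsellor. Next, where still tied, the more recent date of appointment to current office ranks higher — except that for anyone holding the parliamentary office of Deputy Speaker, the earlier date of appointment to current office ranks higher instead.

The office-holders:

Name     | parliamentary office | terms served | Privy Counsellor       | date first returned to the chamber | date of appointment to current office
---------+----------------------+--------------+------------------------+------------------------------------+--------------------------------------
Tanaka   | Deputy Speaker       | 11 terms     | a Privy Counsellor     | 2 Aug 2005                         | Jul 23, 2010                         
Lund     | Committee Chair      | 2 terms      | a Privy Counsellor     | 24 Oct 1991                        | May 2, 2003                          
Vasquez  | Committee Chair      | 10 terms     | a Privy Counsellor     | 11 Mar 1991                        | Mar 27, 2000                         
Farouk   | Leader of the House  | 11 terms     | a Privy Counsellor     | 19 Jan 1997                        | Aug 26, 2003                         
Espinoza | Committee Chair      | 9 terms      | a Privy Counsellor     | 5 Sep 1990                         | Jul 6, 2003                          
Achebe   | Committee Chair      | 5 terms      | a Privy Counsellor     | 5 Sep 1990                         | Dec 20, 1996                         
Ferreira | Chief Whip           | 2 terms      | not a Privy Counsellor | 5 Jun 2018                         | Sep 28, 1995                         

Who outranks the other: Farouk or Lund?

Farouk

By parliamentary office: Tanaka (Deputy Speaker); then Farouk (Leader of the House); then Ferreira (Chief Whip); then Espinoza, Achebe, Vasquez and Lund (Committee Chair).
Among Espinoza, Achebe, Vasquez and Lund, by date first returned to the chamber (earlier first): Espinoza and Achebe (5 Sep 1990) before Vasquez (11 Mar 1991) before Lund (24 Oct 1991).
Espinoza and Achebe are each a Privy Counsellor, so the next rule applies.
Among Espinoza and Achebe, by date of appointment to current office (later first): Espinoza (Jul 6, 2003) before Achebe (Dec 20, 1996).
So Farouk takes precedence.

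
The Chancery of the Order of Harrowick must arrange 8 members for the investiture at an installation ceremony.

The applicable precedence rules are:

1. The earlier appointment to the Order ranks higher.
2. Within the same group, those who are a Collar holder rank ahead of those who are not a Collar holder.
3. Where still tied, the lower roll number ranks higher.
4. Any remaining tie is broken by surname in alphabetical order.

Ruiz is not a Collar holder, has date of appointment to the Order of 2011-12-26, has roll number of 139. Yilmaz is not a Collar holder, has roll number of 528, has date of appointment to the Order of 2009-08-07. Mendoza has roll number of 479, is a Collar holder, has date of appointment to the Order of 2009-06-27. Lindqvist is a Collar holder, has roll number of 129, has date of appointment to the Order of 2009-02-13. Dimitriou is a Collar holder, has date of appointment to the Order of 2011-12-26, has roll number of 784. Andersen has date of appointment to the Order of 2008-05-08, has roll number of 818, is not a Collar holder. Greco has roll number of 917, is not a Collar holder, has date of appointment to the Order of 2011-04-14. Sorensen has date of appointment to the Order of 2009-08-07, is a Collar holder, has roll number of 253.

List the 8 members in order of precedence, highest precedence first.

Andersen, Lindqvist, Mendoza, Sorensen, Yilmaz, Greco, Dimitriou, Ruiz

By date of appointment to the Order (earlier first): Andersen (2008-05-08); then Lindqvist (2009-02-13); then Mendoza (2009-06-27); then Sorensen and Yilmaz (both 2009-08-07); then Greco (2011-04-14); then Dimitriou and Ruiz (both 2011-12-26).
Among Sorensen and Yilmaz, a Collar holder before not a Collar holder: Sorensen (a Collar holder) before Yilmaz (not a Collar holder).
Among Dimitriou and Ruiz, a Collar holder before not a Collar holder: Dimitriou (a Collar holder) before Ruiz (not a Collar holder).
Full order: Andersen, Lindqvist, Mendoza, Sorensen, Yilmaz, Greco, Dimitriou, Ruiz.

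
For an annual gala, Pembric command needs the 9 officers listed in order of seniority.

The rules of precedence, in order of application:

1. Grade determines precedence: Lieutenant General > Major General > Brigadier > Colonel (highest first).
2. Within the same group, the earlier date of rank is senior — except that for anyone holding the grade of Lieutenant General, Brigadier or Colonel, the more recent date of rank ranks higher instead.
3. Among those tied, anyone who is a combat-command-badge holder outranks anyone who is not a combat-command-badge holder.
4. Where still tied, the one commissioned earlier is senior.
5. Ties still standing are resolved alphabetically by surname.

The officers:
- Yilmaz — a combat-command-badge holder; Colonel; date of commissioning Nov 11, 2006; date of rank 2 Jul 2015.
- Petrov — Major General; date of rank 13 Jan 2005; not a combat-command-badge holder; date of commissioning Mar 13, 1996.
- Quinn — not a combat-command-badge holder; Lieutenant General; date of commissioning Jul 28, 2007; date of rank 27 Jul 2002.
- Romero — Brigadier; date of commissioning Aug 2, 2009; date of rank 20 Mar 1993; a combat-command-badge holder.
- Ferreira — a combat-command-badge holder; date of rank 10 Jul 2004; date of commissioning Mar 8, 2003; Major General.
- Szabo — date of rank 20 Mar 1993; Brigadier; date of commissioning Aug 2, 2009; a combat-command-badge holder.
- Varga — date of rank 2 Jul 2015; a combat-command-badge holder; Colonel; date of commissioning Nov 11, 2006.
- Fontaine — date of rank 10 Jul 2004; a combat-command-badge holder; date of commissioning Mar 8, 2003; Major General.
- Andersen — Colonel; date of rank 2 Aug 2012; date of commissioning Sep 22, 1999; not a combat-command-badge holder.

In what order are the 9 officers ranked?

By grade: Quinn (Lieutenant General); then Ferreira, Fontaine and Petrov (Major General); then Romero and Szabo (Brigadier); then Varga, Yilmaz and Andersen (Colonel).
Among Ferreira, Fontaine and Petrov, by date of rank (earlier first): Ferreira and Fontaine (10 Jul 2004) before Petrov (13 Jan 2005).
Ferreira and Fontaine are each a combat-command-badge holder, so the next rule applies.
Ferreira and Fontaine both have date of commissioning Mar 8, 2003, so the next rule applies.
Among Ferreira and Fontaine, alphabetically by surname: Ferreira before Fontaine.
Romero and Szabo both have date of rank 20 Mar 1993, so the next rule applies.
Romero and Szabo are each a combat-command-badge holder, so the next rule applies.
Romero and Szabo both have date of commissioning Aug 2, 2009, so the next rule applies.
Among Romero and Szabo, alphabetically by surname: Romero before Szabo.
Among Varga, Yilmaz and Andersen, by date of rank (later first) (reversed rule for this group): Varga and Yilmaz (2 Jul 2015) before Andersen (2 Aug 2012).
Varga and Yilmaz are each a combat-command-badge holder, so the next rule applies.
Varga and Yilmaz both have date of commissioning Nov 11, 2006, so the next rule applies.
Among Varga and Yilmaz, alphabetically by surname: Varga before Yilmaz.
Full order: Quinn, Ferreira, Fontaine, Petrov, Romero, Szabo, Varga, Yilmaz, Andersen.

Quinn, Ferreira, Fontaine, Petrov, Romero, Szabo, Varga, Yilmaz, Andersen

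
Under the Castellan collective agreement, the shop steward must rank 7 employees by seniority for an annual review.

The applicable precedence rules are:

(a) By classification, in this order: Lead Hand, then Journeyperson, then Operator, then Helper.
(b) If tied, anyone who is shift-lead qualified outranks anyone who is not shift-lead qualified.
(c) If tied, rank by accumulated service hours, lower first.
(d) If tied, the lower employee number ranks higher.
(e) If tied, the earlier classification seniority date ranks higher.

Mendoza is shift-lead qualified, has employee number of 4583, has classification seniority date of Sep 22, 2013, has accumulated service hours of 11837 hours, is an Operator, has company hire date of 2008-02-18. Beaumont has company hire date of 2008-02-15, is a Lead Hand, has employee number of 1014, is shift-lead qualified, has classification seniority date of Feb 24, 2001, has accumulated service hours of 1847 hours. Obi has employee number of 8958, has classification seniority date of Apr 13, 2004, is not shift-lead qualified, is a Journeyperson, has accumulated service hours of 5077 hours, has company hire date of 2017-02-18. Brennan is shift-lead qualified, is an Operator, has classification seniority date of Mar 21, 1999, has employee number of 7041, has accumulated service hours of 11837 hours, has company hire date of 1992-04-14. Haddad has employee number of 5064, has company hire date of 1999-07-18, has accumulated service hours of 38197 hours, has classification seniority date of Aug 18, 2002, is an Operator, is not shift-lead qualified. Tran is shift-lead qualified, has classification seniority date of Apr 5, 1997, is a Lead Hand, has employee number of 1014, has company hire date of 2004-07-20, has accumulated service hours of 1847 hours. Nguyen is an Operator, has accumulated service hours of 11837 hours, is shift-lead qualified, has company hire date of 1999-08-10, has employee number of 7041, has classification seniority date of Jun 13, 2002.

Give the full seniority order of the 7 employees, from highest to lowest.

By classification: Tran and Beaumont (Lead Hand); then Obi (Journeyperson); then Mendoza, Brennan, Nguyen and Haddad (Operator).
Tran and Beaumont are each shift-lead qualified, so the next rule applies.
Tran and Beaumont both have accumulated service hours 1847 hours, so the next rule applies.
Tran and Beaumont both have employee number 1014, so the next rule applies.
Among Tran and Beaumont, by classification seniority date (earlier first): Tran (Apr 5, 1997) before Beaumont (Feb 24, 2001).
Among Mendoza, Brennan, Nguyen and Haddad, shift-lead qualified before not shift-lead qualified: Mendoza, Brennan and Nguyen (shift-lead qualified) before Haddad (not shift-lead qualified).
Mendoza, Brennan and Nguyen all have accumulated service hours 11837 hours, so the next rule applies.
Among Mendoza, Brennan and Nguyen, by employee number (lower first): Mendoza (4583) before Brennan and Nguyen (7041).
Among Brennan and Nguyen, by classification seniority date (earlier first): Brennan (Mar 21, 1999) before Nguyen (Jun 13, 2002).
Full order: Tran, Beaumont, Obi, Mendoza, Brennan, Nguyen, Haddad.

Tran, Beaumont, Obi, Mendoza, Brennan, Nguyen, Haddad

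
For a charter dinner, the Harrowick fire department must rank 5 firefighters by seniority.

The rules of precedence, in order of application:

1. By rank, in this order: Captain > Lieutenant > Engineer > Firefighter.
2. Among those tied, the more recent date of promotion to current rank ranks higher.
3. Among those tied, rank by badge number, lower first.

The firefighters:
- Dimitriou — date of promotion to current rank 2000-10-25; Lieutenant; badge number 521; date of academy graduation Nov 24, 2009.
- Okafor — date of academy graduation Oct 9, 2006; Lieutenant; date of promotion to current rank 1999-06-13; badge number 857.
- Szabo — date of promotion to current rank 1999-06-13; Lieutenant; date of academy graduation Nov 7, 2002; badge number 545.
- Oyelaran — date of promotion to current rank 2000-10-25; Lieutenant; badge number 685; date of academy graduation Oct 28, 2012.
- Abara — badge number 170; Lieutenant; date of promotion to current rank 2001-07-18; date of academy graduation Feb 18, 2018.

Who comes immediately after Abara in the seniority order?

By rank: Abara, Dimitriou, Oyelaran, Szabo and Okafor (Lieutenant).
Among Abara, Dimitriou, Oyelaran, Szabo and Okafor, by date of promotion to current rank (later first): Abara (2001-07-18) before Dimitriou and Oyelaran (2000-10-25) before Szabo and Okafor (1999-06-13).
Among Dimitriou and Oyelaran, by badge number (lower first): Dimitriou (521) before Oyelaran (685).
Among Szabo and Okafor, by badge number (lower first): Szabo (545) before Okafor (857).
Order: Abara, Dimitriou, Oyelaran, Szabo, Okafor.

Dimitriou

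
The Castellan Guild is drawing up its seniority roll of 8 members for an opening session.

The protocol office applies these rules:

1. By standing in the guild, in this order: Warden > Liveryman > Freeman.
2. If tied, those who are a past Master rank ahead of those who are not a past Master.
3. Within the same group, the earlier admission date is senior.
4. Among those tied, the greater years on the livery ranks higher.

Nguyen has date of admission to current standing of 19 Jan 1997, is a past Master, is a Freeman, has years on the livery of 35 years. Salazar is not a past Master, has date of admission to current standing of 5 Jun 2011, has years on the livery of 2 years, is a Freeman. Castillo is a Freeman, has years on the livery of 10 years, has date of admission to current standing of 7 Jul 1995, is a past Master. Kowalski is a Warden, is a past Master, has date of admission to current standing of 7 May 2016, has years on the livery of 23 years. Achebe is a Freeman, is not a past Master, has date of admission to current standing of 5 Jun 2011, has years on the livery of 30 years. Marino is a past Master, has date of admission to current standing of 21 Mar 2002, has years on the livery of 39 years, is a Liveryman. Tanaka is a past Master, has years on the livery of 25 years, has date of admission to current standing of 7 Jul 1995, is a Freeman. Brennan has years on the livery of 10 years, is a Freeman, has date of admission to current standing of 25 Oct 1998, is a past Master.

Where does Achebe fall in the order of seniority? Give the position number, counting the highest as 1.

7

By standing in the guild: Kowalski (Warden); then Marino (Liveryman); then Tanaka, Castillo, Nguyen, Brennan, Achebe and Salazar (Freeman).
Among Tanaka, Castillo, Nguyen, Brennan, Achebe and Salazar, a past Master before not a past Master: Tanaka, Castillo, Nguyen and Brennan (a past Master) before Achebe and Salazar (not a past Master).
Among Tanaka, Castillo, Nguyen and Brennan, by date of admission to current standing (earlier first): Tanaka and Castillo (7 Jul 1995) before Nguyen (19 Jan 1997) before Brennan (25 Oct 1998).
Among Tanaka and Castillo, by years on the livery (higher first): Tanaka (25 years) before Castillo (10 years).
Achebe and Salazar both have date of admission to current standing 5 Jun 2011, so the next rule applies.
Among Achebe and Salazar, by years on the livery (higher first): Achebe (30 years) before Salazar (2 years).
Order: Kowalski, Marino, Tanaka, Castillo, Nguyen, Brennan, Achebe, Salazar. So position 7.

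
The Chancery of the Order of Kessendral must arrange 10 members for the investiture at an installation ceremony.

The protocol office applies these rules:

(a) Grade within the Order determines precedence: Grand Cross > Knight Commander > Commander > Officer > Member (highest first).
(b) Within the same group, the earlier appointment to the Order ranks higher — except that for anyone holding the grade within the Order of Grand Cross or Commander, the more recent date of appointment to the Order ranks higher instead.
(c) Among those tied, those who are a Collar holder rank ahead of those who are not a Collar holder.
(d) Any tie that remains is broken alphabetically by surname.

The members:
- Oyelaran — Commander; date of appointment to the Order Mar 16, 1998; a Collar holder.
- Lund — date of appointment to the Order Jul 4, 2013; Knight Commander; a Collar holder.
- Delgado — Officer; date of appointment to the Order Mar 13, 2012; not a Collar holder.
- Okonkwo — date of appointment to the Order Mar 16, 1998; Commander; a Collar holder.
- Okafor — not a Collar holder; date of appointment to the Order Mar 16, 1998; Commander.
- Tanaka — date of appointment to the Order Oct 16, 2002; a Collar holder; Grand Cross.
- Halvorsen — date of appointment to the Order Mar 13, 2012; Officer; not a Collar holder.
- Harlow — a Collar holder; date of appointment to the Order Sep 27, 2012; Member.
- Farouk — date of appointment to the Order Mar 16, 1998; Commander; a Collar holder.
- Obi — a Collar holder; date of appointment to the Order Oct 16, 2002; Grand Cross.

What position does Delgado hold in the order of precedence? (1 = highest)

8

By grade within the Order: Obi and Tanaka (Grand Cross); then Lund (Knight Commander); then Farouk, Okonkwo, Oyelaran and Okafor (Commander); then Delgado and Halvorsen (Officer); then Harlow (Member).
Obi and Tanaka both have date of appointment to the Order Oct 16, 2002, so the next rule applies.
Obi and Tanaka are each a Collar holder, so the next rule applies.
Among Obi and Tanaka, alphabetically by surname: Obi before Tanaka.
Farouk, Okonkwo, Oyelaran and Okafor all have date of appointment to the Order Mar 16, 1998, so the next rule applies.
Among Farouk, Okonkwo, Oyelaran and Okafor, a Collar holder before not a Collar holder: Farouk, Okonkwo and Oyelaran (a Collar holder) before Okafor (not a Collar holder).
Among Farouk, Okonkwo and Oyelaran, alphabetically by surname: Farouk before Okonkwo before Oyelaran.
Delgado and Halvorsen both have date of appointment to the Order Mar 13, 2012, so the next rule applies.
Delgado and Halvorsen are each not a Collar holder, so the next rule applies.
Among Delgado and Halvorsen, alphabetically by surname: Delgado before Halvorsen.
Order: Obi, Tanaka, Lund, Farouk, Okonkwo, Oyelaran, Okafor, Delgado, Halvorsen, Harlow. So position 8.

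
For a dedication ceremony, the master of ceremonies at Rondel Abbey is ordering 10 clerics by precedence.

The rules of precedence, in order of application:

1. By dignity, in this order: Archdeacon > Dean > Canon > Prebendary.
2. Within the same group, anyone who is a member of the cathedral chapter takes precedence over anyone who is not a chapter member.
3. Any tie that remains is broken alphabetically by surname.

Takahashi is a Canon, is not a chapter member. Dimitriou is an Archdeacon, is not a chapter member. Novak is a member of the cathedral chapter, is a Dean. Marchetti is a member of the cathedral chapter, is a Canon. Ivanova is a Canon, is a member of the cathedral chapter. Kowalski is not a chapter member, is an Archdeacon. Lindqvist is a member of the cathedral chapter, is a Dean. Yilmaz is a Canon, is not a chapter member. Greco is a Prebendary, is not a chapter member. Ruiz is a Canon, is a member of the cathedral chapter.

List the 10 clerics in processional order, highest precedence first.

Dimitriou, Kowalski, Lindqvist, Novak, Ivanova, Marchetti, Ruiz, Takahashi, Yilmaz, Greco

By dignity: Dimitriou and Kowalski (Archdeacon); then Lindqvist and Novak (Dean); then Ivanova, Marchetti, Ruiz, Takahashi and Yilmaz (Canon); then Greco (Prebendary).
Dimitriou and Kowalski are each not a chapter member, so the next rule applies.
Among Dimitriou and Kowalski, alphabetically by surname: Dimitriou before Kowalski.
Lindqvist and Novak are each a member of the cathedral chapter, so the next rule applies.
Among Lindqvist and Novak, alphabetically by surname: Lindqvist before Novak.
Among Ivanova, Marchetti, Ruiz, Takahashi and Yilmaz, a member of the cathedral chapter before not a chapter member: Ivanova, Marchetti and Ruiz (a member of the cathedral chapter) before Takahashi and Yilmaz (not a chapter member).
Among Ivanova, Marchetti and Ruiz, alphabetically by surname: Ivanova before Marchetti before Ruiz.
Among Takahashi and Yilmaz, alphabetically by surname: Takahashi before Yilmaz.
Full order: Dimitriou, Kowalski, Lindqvist, Novak, Ivanova, Marchetti, Ruiz, Takahashi, Yilmaz, Greco.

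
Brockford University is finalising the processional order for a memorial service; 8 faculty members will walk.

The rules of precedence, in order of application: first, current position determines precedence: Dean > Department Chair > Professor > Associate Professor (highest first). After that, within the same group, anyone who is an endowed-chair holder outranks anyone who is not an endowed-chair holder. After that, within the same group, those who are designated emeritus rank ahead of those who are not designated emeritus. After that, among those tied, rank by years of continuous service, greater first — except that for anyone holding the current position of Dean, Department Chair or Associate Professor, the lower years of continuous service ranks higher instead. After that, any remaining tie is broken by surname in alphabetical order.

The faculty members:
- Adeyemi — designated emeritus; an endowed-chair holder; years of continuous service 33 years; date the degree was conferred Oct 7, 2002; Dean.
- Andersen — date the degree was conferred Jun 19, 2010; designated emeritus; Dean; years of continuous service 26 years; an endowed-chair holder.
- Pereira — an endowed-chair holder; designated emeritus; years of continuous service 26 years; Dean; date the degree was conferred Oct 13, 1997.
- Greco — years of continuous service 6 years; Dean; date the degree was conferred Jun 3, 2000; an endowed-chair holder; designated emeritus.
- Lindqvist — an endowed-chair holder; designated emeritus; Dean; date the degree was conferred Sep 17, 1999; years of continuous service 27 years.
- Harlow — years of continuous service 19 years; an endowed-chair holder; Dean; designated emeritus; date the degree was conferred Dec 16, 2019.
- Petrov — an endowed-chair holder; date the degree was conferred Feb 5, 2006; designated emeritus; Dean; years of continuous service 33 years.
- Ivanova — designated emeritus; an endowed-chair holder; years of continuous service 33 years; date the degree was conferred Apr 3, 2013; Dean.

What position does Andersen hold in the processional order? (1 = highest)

By current position: Greco, Harlow, Andersen, Pereira, Lindqvist, Adeyemi, Ivanova and Petrov (Dean).
Greco, Harlow, Andersen, Pereira, Lindqvist, Adeyemi, Ivanova and Petrov are each an endowed-chair holder, so the next rule applies.
Greco, Harlow, Andersen, Pereira, Lindqvist, Adeyemi, Ivanova and Petrov are each designated emeritus, so the next rule applies.
Among Greco, Harlow, Andersen, Pereira, Lindqvist, Adeyemi, Ivanova and Petrov, by years of continuous service (lower first) (reversed rule for this group): Greco (6 years) before Harlow (19 years) before Andersen and Pereira (26 years) before Lindqvist (27 years) before Adeyemi, Ivanova and Petrov (33 years).
Among Andersen and Pereira, alphabetically by surname: Andersen before Pereira.
Among Adeyemi, Ivanova and Petrov, alphabetically by surname: Adeyemi before Ivanova before Petrov.
Order: Greco, Harlow, Andersen, Pereira, Lindqvist, Adeyemi, Ivanova, Petrov. So position 3.

3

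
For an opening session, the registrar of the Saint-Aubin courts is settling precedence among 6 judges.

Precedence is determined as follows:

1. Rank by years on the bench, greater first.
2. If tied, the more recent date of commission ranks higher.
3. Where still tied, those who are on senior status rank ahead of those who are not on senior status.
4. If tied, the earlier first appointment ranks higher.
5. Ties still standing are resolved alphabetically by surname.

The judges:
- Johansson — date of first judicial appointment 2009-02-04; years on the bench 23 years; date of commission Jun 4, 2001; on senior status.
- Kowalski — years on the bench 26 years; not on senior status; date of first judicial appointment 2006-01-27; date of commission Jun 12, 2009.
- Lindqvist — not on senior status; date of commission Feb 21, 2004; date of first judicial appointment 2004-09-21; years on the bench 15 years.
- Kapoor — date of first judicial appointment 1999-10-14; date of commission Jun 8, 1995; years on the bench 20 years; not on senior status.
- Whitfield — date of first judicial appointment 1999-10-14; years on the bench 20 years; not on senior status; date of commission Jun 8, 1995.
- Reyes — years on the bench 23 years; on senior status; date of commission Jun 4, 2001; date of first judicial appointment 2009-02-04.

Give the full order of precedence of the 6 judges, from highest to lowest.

By years on the bench (higher first): Kowalski (26 years); then Johansson and Reyes (both 23 years); then Kapoor and Whitfield (both 20 years); then Lindqvist (15 years).
Johansson and Reyes both have date of commission Jun 4, 2001, so the next rule applies.
Johansson and Reyes are each on senior status, so the next rule applies.
Johansson and Reyes both have date of first judicial appointment 2009-02-04, so the next rule applies.
Among Johansson and Reyes, alphabetically by surname: Johansson before Reyes.
Kapoor and Whitfield both have date of commission Jun 8, 1995, so the next rule applies.
Kapoor and Whitfield are each not on senior status, so the next rule applies.
Kapoor and Whitfield both have date of first judicial appointment 1999-10-14, so the next rule applies.
Among Kapoor and Whitfield, alphabetically by surname: Kapoor before Whitfield.
Full order: Kowalski, Johansson, Reyes, Kapoor, Whitfield, Lindqvist.

Kowalski, Johansson, Reyes, Kapoor, Whitfield, Lindqvist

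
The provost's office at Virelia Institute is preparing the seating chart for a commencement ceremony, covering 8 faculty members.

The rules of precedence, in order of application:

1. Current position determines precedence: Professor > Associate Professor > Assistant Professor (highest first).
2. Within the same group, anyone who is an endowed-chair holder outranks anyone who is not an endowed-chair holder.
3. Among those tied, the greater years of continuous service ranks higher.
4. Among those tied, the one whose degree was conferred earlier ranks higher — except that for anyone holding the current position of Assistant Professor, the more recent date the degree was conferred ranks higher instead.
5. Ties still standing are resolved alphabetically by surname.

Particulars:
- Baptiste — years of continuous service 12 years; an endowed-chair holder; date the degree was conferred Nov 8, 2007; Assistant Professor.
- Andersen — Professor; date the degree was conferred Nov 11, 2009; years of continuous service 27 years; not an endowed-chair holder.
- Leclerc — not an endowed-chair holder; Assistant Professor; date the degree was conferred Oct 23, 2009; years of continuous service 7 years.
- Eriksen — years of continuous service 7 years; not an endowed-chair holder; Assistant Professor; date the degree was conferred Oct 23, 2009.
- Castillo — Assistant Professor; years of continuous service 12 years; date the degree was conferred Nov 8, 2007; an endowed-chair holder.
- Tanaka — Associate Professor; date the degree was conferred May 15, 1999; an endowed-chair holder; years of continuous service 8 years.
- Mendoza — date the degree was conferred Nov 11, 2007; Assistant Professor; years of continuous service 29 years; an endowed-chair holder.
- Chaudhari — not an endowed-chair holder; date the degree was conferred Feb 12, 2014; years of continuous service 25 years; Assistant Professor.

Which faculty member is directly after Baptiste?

Castillo

By current position: Andersen (Professor); then Tanaka (Associate Professor); then Mendoza, Baptiste, Castillo, Chaudhari, Eriksen and Leclerc (Assistant Professor).
Among Mendoza, Baptiste, Castillo, Chaudhari, Eriksen and Leclerc, an endowed-chair holder before not an endowed-chair holder: Mendoza, Baptiste and Castillo (an endowed-chair holder) before Chaudhari, Eriksen and Leclerc (not an endowed-chair holder).
Among Mendoza, Baptiste and Castillo, by years of continuous service (higher first): Mendoza (29 years) before Baptiste and Castillo (12 years).
Baptiste and Castillo both have date the degree was conferred Nov 8, 2007, so the next rule applies.
Among Baptiste and Castillo, alphabetically by surname: Baptiste before Castillo.
Among Chaudhari, Eriksen and Leclerc, by years of continuous service (higher first): Chaudhari (25 years) before Eriksen and Leclerc (7 years).
Eriksen and Leclerc both have date the degree was conferred Oct 23, 2009, so the next rule applies.
Among Eriksen and Leclerc, alphabetically by surname: Eriksen before Leclerc.
Order: Andersen, Tanaka, Mendoza, Baptiste, Castillo, Chaudhari, Eriksen, Leclerc.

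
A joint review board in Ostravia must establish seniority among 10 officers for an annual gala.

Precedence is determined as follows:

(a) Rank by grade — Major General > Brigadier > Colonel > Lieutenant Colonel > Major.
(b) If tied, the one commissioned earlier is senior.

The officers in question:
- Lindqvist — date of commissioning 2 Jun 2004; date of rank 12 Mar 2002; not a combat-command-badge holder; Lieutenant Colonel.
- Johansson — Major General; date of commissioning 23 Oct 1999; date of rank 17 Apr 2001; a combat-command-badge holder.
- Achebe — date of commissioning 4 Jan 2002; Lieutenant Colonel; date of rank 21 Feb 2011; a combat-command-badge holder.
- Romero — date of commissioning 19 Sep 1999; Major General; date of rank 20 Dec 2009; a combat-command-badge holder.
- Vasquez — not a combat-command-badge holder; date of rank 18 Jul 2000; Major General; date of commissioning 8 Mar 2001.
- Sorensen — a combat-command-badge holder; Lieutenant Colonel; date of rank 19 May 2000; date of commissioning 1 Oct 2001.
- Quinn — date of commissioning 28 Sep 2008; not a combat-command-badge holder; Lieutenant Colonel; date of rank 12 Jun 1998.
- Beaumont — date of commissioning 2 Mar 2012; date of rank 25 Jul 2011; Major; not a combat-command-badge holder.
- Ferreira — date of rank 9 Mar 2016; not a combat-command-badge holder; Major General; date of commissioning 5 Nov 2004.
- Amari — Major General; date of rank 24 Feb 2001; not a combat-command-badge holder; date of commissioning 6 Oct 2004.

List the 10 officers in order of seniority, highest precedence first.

Romero, Johansson, Vasquez, Amari, Ferreira, Sorensen, Achebe, Lindqvist, Quinn, Beaumont

By grade: Romero, Johansson, Vasquez, Amari and Ferreira (Major General); then Sorensen, Achebe, Lindqvist and Quinn (Lieutenant Colonel); then Beaumont (Major).
Among Romero, Johansson, Vasquez, Amari and Ferreira, by date of commissioning (earlier first): Romero (19 Sep 1999) before Johansson (23 Oct 1999) before Vasquez (8 Mar 2001) before Amari (6 Oct 2004) before Ferreira (5 Nov 2004).
Among Sorensen, Achebe, Lindqvist and Quinn, by date of commissioning (earlier first): Sorensen (1 Oct 2001) before Achebe (4 Jan 2002) before Lindqvist (2 Jun 2004) before Quinn (28 Sep 2008).
Full order: Romero, Johansson, Vasquez, Amari, Ferreira, Sorensen, Achebe, Lindqvist, Quinn, Beaumont.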